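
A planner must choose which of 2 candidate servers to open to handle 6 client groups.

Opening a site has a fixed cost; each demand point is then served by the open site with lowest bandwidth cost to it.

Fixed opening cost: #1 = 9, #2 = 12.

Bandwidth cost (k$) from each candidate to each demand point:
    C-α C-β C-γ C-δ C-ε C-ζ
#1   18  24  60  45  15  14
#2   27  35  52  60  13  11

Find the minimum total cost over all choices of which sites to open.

184

Open {#1, #2}: assign each demand point to its cheapest open site.
  C-α→#1 18, C-β→#1 24, C-γ→#2 52, C-δ→#1 45, C-ε→#2 13, C-ζ→#2 11
  bandwidth cost 163, fixed 21 → total 184.
Compare {#1}: bandwidth cost 176 + fixed 9 = 185.
Compare {#2}: bandwidth cost 198 + fixed 12 = 210.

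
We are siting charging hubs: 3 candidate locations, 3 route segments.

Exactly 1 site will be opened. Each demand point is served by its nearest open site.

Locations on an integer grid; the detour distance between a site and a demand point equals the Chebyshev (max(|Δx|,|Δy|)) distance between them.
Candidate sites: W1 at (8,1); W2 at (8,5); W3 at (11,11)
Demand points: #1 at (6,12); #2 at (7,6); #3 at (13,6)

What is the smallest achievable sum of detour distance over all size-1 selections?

13

Open {W2}.
  #1→W2 7, #2→W2 1, #3→W2 5  ⇒ total 13.
Compare {W3}: total 15.
Compare {W1}: total 21.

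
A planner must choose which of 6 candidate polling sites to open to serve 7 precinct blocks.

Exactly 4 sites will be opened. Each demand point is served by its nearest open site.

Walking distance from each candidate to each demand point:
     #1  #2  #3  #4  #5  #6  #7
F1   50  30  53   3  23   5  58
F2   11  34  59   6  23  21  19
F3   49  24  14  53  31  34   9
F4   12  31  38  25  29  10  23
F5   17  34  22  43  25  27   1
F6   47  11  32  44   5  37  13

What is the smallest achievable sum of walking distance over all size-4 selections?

Open {F1, F3, F5, F6}.
  #1→F5 17, #2→F6 11, #3→F3 14, #4→F1 3, #5→F6 5, #6→F1 5, #7→F5 1  ⇒ total 56.
Compare {F1, F2, F3, F6}: total 58.
Compare {F1, F2, F5, F6}: total 58.
No size-4 selection does better; minimum is 56.

56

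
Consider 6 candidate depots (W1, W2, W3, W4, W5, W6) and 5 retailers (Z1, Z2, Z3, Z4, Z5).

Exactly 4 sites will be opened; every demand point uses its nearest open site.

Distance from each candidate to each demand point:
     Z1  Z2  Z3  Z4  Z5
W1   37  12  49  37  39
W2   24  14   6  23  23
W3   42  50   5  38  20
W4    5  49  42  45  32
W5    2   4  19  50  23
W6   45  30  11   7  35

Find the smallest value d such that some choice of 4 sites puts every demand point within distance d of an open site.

Open {W1, W3, W4, W6}.
  Farthest demand point is Z5 at distance 20 (to W3); all others are ≤ 20.
With {W1, W3, W5, W6} the worst case is 20.
With {W2, W3, W4, W6} the worst case is 20.
No size-4 selection achieves below 20.

20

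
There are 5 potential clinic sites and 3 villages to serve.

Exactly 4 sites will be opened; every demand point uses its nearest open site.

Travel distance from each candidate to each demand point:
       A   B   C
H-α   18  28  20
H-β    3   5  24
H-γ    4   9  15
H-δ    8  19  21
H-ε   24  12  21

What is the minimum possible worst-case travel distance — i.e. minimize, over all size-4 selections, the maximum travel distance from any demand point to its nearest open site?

15

Open {H-α, H-β, H-γ, H-δ}.
  Farthest demand point is C at travel distance 15 (to H-γ); all others are ≤ 15.
With {H-α, H-β, H-γ, H-ε} the worst case is 15.
With {H-α, H-γ, H-δ, H-ε} the worst case is 15.
No size-4 selection achieves below 15.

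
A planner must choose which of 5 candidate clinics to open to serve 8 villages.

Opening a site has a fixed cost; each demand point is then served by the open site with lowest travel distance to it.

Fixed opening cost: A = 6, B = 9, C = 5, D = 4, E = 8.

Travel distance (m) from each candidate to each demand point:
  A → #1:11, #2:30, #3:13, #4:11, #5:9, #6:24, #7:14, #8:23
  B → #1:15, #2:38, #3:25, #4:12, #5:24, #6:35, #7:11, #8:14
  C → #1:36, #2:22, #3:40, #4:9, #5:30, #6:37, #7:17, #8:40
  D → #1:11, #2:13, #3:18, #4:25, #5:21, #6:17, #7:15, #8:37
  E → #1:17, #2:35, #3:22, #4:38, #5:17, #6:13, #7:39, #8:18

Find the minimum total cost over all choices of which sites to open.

Open {A, B, D}: assign each demand point to its cheapest open site.
  #1→A 11, #2→D 13, #3→A 13, #4→A 11, #5→A 9, #6→D 17, #7→B 11, #8→B 14
  travel distance 99, fixed 19 → total 118.
Compare {A, D, E}: travel distance 102 + fixed 18 = 120.
Compare {A, D}: travel distance 111 + fixed 10 = 121.
Compare {A, B, C, D}: travel distance 97 + fixed 24 = 121.
All other subsets cost ≥ 120. Minimum total cost: 118.

118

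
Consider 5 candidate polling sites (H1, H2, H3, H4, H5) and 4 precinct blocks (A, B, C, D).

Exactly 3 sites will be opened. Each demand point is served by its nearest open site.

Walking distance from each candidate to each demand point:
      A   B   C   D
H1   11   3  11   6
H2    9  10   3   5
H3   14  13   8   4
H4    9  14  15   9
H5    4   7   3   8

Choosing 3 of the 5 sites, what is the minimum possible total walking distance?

14

Open {H1, H3, H5}.
  A→H5 4, B→H1 3, C→H5 3, D→H3 4  ⇒ total 14.
Compare {H1, H2, H5}: total 15.
Compare {H1, H4, H5}: total 16.
No size-3 selection does better; minimum is 14.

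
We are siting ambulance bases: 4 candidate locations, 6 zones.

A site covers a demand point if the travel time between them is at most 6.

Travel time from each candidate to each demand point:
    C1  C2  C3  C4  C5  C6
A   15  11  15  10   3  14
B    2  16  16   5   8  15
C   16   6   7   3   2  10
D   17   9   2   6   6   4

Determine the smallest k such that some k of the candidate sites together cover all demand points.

3

Coverage sets (demand points within 6 of each site):
  A: {C5}
  B: {C1, C4}
  C: {C2, C4, C5}
  D: {C3, C4, C5, C6}
No 2 sites suffice: every size-2 union leaves at least one demand point uncovered.
But {B, C, D} covers everything, so the minimum is 3.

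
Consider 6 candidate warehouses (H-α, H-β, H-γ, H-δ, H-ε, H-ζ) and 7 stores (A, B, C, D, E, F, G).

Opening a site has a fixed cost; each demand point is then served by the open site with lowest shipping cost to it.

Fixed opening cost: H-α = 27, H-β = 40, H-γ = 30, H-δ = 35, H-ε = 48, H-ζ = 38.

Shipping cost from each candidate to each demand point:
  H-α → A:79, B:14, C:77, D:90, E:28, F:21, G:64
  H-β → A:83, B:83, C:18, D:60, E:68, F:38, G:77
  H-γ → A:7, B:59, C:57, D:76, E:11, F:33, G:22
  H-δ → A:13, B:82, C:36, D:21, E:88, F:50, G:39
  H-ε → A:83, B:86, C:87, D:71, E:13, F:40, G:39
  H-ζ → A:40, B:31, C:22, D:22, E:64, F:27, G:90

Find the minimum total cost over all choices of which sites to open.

210

Open {H-γ, H-ζ}: assign each demand point to its cheapest open site.
  A→H-γ 7, B→H-ζ 31, C→H-ζ 22, D→H-ζ 22, E→H-γ 11, F→H-ζ 27, G→H-γ 22
  shipping cost 142, fixed 68 → total 210.
Compare {H-α, H-γ, H-ζ}: shipping cost 119 + fixed 95 = 214.
Compare {H-α, H-γ, H-δ}: shipping cost 132 + fixed 92 = 224.
Compare {H-α, H-δ}: shipping cost 172 + fixed 62 = 234.
All other subsets cost ≥ 214. Minimum total cost: 210.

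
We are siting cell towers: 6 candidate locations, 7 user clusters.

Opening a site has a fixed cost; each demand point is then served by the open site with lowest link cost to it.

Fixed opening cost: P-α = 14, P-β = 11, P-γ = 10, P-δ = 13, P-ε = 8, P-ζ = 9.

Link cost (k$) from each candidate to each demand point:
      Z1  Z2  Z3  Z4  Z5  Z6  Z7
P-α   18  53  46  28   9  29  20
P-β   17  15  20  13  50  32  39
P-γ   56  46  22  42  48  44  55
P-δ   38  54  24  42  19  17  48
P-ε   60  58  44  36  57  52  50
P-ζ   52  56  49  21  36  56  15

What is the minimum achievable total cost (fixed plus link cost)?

148

Open {P-α, P-β}: assign each demand point to its cheapest open site.
  Z1→P-β 17, Z2→P-β 15, Z3→P-β 20, Z4→P-β 13, Z5→P-α 9, Z6→P-α 29, Z7→P-α 20
  link cost 123, fixed 25 → total 148.
Compare {P-α, P-β, P-δ}: link cost 111 + fixed 38 = 149.
Compare {P-β, P-δ, P-ζ}: link cost 116 + fixed 33 = 149.
Compare {P-α, P-β, P-ζ}: link cost 118 + fixed 34 = 152.
All other subsets cost ≥ 149. Minimum total cost: 148.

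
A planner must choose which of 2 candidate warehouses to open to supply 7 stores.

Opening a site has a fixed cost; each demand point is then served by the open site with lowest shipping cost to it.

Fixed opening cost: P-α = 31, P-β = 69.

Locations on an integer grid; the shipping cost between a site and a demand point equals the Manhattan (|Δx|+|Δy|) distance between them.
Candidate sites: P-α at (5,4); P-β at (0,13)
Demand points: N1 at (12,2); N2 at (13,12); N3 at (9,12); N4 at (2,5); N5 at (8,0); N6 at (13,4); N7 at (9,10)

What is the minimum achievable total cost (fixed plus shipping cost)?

Open {P-α}: assign each demand point to its cheapest open site.
  N1→P-α 9, N2→P-α 16, N3→P-α 12, N4→P-α 4, N5→P-α 7, N6→P-α 8, N7→P-α 10
  shipping cost 66, fixed 31 → total 97.
Compare {P-α, P-β}: shipping cost 62 + fixed 100 = 162.
Compare {P-β}: shipping cost 112 + fixed 69 = 181.

97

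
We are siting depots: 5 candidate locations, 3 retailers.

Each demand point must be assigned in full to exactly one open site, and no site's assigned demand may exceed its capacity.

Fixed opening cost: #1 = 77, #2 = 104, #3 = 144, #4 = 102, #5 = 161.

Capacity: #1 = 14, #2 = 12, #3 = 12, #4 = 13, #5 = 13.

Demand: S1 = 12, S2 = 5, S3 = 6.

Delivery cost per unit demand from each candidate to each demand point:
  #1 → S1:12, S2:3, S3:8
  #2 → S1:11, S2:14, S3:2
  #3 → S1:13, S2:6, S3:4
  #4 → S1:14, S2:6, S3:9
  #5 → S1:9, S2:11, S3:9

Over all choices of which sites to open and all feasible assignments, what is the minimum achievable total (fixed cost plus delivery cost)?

376

Open {#1, #2}; cheapest assignment that respects the capacities:
  #1 (cap 14, load 11): S2, S3 — cost 5×3 + 6×8 = 63
  #2 (cap 12, load 12): S1 — cost 12×11 = 132
  Shipping 195, fixed 181 → total 376.
  Any other capacity-feasible assignment to {#1, #2} ships for at least 195.
Compare {#1, #4}: its best feasible assignment gives total 407.
Compare {#1, #5}: its best feasible assignment gives total 409.
Every other set of open sites that can feasibly serve all demand totals ≥ 407 even under its best assignment. Minimum: 376.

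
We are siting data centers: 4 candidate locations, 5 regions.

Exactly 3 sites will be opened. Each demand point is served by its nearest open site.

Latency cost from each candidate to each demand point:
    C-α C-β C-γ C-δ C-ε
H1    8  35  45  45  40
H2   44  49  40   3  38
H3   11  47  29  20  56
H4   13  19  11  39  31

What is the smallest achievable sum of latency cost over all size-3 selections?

72

Open {H1, H2, H4}.
  C-α→H1 8, C-β→H4 19, C-γ→H4 11, C-δ→H2 3, C-ε→H4 31  ⇒ total 72.
Compare {H2, H3, H4}: total 75.
Compare {H1, H3, H4}: total 89.
No size-3 selection does better; minimum is 72.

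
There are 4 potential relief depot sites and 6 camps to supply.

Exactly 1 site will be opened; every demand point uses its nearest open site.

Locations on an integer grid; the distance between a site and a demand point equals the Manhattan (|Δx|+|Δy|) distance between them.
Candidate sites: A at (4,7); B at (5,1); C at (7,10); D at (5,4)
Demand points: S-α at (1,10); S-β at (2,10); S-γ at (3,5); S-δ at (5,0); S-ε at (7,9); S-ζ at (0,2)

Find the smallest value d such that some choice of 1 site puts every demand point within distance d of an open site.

9

Open {A}.
  Farthest demand point is S-ζ at distance 9 (to A); all others are ≤ 9.
With {D} the worst case is 10.
With {B} the worst case is 13.
No size-1 selection achieves below 9.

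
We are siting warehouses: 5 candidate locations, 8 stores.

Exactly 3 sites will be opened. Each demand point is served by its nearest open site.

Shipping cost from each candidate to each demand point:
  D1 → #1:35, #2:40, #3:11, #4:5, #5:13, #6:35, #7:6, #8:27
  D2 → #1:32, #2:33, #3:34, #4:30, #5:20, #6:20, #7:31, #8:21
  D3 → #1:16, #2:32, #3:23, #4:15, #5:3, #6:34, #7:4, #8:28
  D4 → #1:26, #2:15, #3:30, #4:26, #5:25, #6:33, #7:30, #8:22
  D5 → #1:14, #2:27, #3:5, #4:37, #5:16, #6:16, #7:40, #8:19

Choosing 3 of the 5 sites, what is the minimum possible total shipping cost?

Open {D3, D4, D5}.
  #1→D5 14, #2→D4 15, #3→D5 5, #4→D3 15, #5→D3 3, #6→D5 16, #7→D3 4, #8→D5 19  ⇒ total 91.
Compare {D1, D3, D5}: total 93.
Compare {D1, D4, D5}: total 93.
No size-3 selection does better; minimum is 91.

91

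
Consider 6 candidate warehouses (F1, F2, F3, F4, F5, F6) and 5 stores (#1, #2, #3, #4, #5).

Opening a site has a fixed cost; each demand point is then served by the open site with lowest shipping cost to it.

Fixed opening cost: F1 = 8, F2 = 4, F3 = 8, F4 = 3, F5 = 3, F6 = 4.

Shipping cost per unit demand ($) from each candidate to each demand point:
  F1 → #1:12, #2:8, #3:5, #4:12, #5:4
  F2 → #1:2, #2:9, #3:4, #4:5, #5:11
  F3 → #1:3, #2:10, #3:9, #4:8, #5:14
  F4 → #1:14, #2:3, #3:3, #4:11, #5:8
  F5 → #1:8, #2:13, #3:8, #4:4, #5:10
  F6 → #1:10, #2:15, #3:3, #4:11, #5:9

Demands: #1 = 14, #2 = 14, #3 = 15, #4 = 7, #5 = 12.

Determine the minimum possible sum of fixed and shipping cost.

209

Open {F1, F2, F4, F5}: assign each demand point to its cheapest open site.
  #1→F2 14×2=28, #2→F4 14×3=42, #3→F4 15×3=45, #4→F5 7×4=28, #5→F1 12×4=48
  shipping cost 191, fixed 18 → total 209.
Compare {F1, F2, F4}: shipping cost 198 + fixed 15 = 213.
Compare {F1, F2, F4, F5, F6}: shipping cost 191 + fixed 22 = 213.
Compare {F1, F2, F4, F6}: shipping cost 198 + fixed 19 = 217.
All other subsets cost ≥ 213. Minimum total cost: 209.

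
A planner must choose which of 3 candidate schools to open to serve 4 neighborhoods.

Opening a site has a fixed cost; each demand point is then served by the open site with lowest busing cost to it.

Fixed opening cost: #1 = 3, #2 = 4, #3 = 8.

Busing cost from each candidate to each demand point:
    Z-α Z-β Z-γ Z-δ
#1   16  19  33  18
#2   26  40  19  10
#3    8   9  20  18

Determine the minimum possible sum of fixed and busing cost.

Open {#2, #3}: assign each demand point to its cheapest open site.
  Z-α→#3 8, Z-β→#3 9, Z-γ→#2 19, Z-δ→#2 10
  busing cost 46, fixed 12 → total 58.
Compare {#1, #2, #3}: busing cost 46 + fixed 15 = 61.
Compare {#3}: busing cost 55 + fixed 8 = 63.
Compare {#1, #3}: busing cost 55 + fixed 11 = 66.
All other subsets cost ≥ 61. Minimum total cost: 58.

58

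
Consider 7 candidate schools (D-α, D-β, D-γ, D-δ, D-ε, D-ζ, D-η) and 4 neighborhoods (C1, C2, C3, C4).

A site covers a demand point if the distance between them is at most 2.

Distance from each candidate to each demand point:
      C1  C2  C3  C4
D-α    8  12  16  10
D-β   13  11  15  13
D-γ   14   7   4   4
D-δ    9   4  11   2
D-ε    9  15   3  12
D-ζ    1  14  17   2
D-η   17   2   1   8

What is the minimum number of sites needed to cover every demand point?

Coverage sets (demand points within 2 of each site):
  D-α: {}
  D-β: {}
  D-γ: {}
  D-δ: {C4}
  D-ε: {}
  D-ζ: {C1, C4}
  D-η: {C2, C3}
No single site covers all 4 demand points.
But {D-ζ, D-η} covers everything, so the minimum is 2.

2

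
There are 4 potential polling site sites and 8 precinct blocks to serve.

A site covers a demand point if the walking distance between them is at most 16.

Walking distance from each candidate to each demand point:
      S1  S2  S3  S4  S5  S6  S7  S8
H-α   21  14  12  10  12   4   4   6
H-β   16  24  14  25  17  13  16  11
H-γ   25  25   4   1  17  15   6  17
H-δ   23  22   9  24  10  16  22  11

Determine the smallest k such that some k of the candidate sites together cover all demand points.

Coverage sets (demand points within 16 of each site):
  H-α: {S2, S3, S4, S5, S6, S7, S8}
  H-β: {S1, S3, S6, S7, S8}
  H-γ: {S3, S4, S6, S7}
  H-δ: {S3, S5, S6, S8}
No single site covers all 8 demand points.
But {H-α, H-β} covers everything, so the minimum is 2.

2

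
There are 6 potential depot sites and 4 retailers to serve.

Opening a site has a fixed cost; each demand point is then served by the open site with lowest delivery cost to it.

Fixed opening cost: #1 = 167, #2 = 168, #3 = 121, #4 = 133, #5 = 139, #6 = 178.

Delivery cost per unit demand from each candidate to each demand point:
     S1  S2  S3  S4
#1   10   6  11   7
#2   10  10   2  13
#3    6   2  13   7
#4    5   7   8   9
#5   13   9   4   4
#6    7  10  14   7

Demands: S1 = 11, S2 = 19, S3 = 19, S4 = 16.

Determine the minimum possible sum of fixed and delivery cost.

Open {#3, #5}: assign each demand point to its cheapest open site.
  S1→#3 11×6=66, S2→#3 19×2=38, S3→#5 19×4=76, S4→#5 16×4=64
  delivery cost 244, fixed 260 → total 504.
Compare {#2, #3}: delivery cost 254 + fixed 289 = 543.
Compare {#3}: delivery cost 463 + fixed 121 = 584.
Compare {#5}: delivery cost 454 + fixed 139 = 593.
All other subsets cost ≥ 543. Minimum total cost: 504.

504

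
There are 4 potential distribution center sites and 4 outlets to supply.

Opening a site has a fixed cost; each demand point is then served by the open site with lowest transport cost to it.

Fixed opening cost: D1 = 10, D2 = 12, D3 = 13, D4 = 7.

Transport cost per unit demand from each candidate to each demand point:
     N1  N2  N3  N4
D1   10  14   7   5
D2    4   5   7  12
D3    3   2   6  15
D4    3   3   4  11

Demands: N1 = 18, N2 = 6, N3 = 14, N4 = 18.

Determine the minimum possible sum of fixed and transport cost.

235

Open {D1, D4}: assign each demand point to its cheapest open site.
  N1→D4 18×3=54, N2→D4 6×3=18, N3→D4 14×4=56, N4→D1 18×5=90
  transport cost 218, fixed 17 → total 235.
Compare {D1, D3, D4}: transport cost 212 + fixed 30 = 242.
Compare {D1, D2, D4}: transport cost 218 + fixed 29 = 247.
Compare {D1, D2, D3, D4}: transport cost 212 + fixed 42 = 254.
All other subsets cost ≥ 242. Minimum total cost: 235.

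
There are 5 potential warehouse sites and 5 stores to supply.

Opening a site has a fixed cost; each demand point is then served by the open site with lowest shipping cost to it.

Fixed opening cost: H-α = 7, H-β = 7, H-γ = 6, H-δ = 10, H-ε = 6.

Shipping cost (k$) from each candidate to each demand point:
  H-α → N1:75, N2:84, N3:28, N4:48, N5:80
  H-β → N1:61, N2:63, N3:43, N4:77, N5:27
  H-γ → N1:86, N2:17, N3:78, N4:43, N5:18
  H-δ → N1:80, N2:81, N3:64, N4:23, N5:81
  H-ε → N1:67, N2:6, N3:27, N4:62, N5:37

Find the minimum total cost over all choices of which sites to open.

163

Open {H-γ, H-δ, H-ε}: assign each demand point to its cheapest open site.
  N1→H-ε 67, N2→H-ε 6, N3→H-ε 27, N4→H-δ 23, N5→H-γ 18
  shipping cost 141, fixed 22 → total 163.
Compare {H-β, H-γ, H-δ, H-ε}: shipping cost 135 + fixed 29 = 164.
Compare {H-β, H-δ, H-ε}: shipping cost 144 + fixed 23 = 167.
Compare {H-α, H-γ, H-δ, H-ε}: shipping cost 141 + fixed 29 = 170.
All other subsets cost ≥ 164. Minimum total cost: 163.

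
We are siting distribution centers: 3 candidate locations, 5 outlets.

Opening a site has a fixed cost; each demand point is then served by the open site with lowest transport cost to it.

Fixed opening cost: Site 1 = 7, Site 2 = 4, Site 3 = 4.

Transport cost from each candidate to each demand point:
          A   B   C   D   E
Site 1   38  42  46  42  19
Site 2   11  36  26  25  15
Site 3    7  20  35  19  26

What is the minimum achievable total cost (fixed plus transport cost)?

Open {Site 2, Site 3}: assign each demand point to its cheapest open site.
  A→Site 3 7, B→Site 3 20, C→Site 2 26, D→Site 3 19, E→Site 2 15
  transport cost 87, fixed 8 → total 95.
Compare {Site 1, Site 2, Site 3}: transport cost 87 + fixed 15 = 102.
Compare {Site 3}: transport cost 107 + fixed 4 = 111.
Compare {Site 1, Site 3}: transport cost 100 + fixed 11 = 111.
All other subsets cost ≥ 102. Minimum total cost: 95.

95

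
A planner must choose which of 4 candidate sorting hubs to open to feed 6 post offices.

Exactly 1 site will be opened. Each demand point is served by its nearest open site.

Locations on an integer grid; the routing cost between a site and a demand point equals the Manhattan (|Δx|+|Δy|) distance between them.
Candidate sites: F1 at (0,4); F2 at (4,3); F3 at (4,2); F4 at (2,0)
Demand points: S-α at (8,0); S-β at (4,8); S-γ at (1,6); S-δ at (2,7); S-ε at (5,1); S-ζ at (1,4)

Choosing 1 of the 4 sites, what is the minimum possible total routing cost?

Open {F2}.
  S-α→F2 7, S-β→F2 5, S-γ→F2 6, S-δ→F2 6, S-ε→F2 3, S-ζ→F2 4  ⇒ total 31.
Compare {F3}: total 33.
Compare {F1}: total 37.
No size-1 selection does better; minimum is 31.

31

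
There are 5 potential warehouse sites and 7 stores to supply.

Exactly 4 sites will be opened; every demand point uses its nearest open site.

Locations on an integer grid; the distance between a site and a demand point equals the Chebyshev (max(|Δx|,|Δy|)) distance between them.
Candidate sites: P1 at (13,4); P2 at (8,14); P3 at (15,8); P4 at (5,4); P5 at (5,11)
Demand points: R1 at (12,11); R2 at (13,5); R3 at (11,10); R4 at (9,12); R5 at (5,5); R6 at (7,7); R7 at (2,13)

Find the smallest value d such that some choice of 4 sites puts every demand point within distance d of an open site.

4

Open {P1, P2, P4, P5}.
  Farthest demand point is R1 at distance 4 (to P2); all others are ≤ 4.
With {P1, P3, P4, P5} the worst case is 4.
With {P2, P3, P4, P5} the worst case is 4.
No size-4 selection achieves below 4.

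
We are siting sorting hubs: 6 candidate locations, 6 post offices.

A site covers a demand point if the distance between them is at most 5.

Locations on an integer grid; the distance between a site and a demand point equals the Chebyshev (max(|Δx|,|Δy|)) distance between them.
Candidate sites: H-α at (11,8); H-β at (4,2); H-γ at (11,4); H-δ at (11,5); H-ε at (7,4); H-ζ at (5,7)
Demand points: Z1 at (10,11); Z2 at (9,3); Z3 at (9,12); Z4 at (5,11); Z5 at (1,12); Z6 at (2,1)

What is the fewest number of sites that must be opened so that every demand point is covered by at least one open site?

Coverage sets (demand points within 5 of each site):
  H-α: {Z1, Z2, Z3}
  H-β: {Z2, Z6}
  H-γ: {Z2}
  H-δ: {Z2}
  H-ε: {Z2, Z6}
  H-ζ: {Z1, Z2, Z3, Z4, Z5}
No single site covers all 6 demand points.
But {H-β, H-ζ} covers everything, so the minimum is 2.

2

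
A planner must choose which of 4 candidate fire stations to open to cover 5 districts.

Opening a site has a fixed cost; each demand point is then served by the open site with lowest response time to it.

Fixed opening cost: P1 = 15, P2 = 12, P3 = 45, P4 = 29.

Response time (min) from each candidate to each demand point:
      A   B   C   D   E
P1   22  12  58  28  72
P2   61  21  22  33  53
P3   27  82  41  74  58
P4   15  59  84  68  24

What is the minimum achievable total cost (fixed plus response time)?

Open {P2, P4}: assign each demand point to its cheapest open site.
  A→P4 15, B→P2 21, C→P2 22, D→P2 33, E→P4 24
  response time 115, fixed 41 → total 156.
Compare {P1, P2, P4}: response time 101 + fixed 56 = 157.
Compare {P1, P2}: response time 137 + fixed 27 = 164.
Compare {P1, P4}: response time 137 + fixed 44 = 181.
All other subsets cost ≥ 157. Minimum total cost: 156.

156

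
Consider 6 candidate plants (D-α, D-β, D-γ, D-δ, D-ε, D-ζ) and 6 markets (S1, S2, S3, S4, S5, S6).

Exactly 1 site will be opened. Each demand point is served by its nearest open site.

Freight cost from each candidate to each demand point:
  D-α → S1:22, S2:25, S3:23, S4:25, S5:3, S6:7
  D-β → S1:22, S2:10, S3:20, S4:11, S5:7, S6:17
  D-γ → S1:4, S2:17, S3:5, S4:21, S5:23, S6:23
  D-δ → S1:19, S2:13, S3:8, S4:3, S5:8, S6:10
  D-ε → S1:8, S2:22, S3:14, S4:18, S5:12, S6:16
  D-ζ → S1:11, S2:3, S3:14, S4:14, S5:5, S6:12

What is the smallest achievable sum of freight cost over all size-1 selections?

Open {D-ζ}.
  S1→D-ζ 11, S2→D-ζ 3, S3→D-ζ 14, S4→D-ζ 14, S5→D-ζ 5, S6→D-ζ 12  ⇒ total 59.
Compare {D-δ}: total 61.
Compare {D-β}: total 87.
No size-1 selection does better; minimum is 59.

59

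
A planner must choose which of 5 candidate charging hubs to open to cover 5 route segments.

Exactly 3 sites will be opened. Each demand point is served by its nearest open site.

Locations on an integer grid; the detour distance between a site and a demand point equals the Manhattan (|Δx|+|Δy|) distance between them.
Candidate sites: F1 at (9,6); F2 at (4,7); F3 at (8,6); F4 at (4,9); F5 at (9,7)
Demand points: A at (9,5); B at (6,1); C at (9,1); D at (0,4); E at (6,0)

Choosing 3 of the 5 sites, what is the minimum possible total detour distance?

28

Open {F1, F2, F3}.
  A→F1 1, B→F3 7, C→F1 5, D→F2 7, E→F3 8  ⇒ total 28.
Compare {F1, F2, F4}: total 30.
Compare {F1, F2, F5}: total 30.
No size-3 selection does better; minimum is 28.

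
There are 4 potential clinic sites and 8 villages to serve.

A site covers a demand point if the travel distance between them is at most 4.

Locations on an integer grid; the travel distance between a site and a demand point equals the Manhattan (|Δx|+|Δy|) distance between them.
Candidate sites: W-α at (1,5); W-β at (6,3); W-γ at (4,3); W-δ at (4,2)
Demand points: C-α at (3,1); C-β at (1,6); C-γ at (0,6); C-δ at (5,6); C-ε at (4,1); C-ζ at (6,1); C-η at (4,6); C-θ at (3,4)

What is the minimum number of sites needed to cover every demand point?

2

Coverage sets (demand points within 4 of each site):
  W-α: {C-β, C-γ, C-η, C-θ}
  W-β: {C-δ, C-ε, C-ζ, C-θ}
  W-γ: {C-α, C-δ, C-ε, C-ζ, C-η, C-θ}
  W-δ: {C-α, C-ε, C-ζ, C-η, C-θ}
No single site covers all 8 demand points.
But {W-α, W-γ} covers everything, so the minimum is 2.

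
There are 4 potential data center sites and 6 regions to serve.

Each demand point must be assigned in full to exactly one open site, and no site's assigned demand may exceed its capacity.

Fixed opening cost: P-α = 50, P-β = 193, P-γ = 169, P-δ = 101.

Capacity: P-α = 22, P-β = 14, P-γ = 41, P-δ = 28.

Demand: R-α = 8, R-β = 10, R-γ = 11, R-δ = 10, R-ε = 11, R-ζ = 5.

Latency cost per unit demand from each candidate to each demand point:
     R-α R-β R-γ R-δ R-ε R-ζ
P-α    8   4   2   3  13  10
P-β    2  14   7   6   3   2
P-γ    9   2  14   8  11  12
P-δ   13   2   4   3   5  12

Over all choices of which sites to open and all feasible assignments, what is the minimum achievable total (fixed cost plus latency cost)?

497

Open {P-α, P-β, P-δ}; cheapest assignment that respects the capacities:
  P-α (cap 22, load 21): R-γ, R-δ — cost 11×2 + 10×3 = 52
  P-β (cap 14, load 13): R-α, R-ζ — cost 8×2 + 5×2 = 26
  P-δ (cap 28, load 21): R-β, R-ε — cost 10×2 + 11×5 = 75
  Shipping 153, fixed 344 → total 497.
  Any other capacity-feasible assignment to {P-α, P-β, P-δ} ships for at least 153.
Compare {P-α, P-γ}: its best feasible assignment gives total 544.
Compare {P-α, P-γ, P-δ}: its best feasible assignment gives total 569.
Every other set of open sites that can feasibly serve all demand totals ≥ 544 even under its best assignment. Minimum: 497.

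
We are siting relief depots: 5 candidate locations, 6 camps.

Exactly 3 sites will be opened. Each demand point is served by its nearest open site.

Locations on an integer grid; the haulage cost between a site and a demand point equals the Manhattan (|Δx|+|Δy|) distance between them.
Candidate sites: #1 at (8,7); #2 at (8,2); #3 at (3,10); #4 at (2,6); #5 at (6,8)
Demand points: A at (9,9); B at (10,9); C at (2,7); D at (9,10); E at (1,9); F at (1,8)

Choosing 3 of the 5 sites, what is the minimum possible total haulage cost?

18

Open {#1, #3, #4}.
  A→#1 3, B→#1 4, C→#4 1, D→#1 4, E→#3 3, F→#4 3  ⇒ total 18.
Compare {#1, #2, #4}: total 19.
Compare {#1, #4, #5}: total 19.
No size-3 selection does better; minimum is 18.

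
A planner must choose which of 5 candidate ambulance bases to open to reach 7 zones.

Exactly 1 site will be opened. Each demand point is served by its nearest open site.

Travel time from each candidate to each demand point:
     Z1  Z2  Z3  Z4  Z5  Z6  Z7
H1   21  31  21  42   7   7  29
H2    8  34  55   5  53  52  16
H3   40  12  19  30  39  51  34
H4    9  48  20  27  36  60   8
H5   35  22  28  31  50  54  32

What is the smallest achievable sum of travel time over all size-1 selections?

158

Open {H1}.
  Z1→H1 21, Z2→H1 31, Z3→H1 21, Z4→H1 42, Z5→H1 7, Z6→H1 7, Z7→H1 29  ⇒ total 158.
Compare {H4}: total 208.
Compare {H2}: total 223.
No size-1 selection does better; minimum is 158.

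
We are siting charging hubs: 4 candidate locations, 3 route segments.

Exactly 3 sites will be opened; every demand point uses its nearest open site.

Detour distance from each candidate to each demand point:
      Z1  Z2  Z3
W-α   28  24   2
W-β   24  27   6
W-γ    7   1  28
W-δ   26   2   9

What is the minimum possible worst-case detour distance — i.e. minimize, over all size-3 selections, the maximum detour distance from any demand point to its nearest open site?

7

Open {W-α, W-β, W-γ}.
  Farthest demand point is Z1 at detour distance 7 (to W-γ); all others are ≤ 7.
With {W-α, W-γ, W-δ} the worst case is 7.
With {W-β, W-γ, W-δ} the worst case is 7.
No size-3 selection achieves below 7.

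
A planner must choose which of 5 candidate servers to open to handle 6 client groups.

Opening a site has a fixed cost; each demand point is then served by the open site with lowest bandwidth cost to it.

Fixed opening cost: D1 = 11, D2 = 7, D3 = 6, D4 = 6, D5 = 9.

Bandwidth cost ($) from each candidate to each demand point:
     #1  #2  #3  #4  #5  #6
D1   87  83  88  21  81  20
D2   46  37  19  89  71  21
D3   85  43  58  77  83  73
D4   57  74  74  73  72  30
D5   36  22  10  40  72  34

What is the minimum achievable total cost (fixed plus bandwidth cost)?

201

Open {D1, D5}: assign each demand point to its cheapest open site.
  #1→D5 36, #2→D5 22, #3→D5 10, #4→D1 21, #5→D5 72, #6→D1 20
  bandwidth cost 181, fixed 20 → total 201.
Compare {D1, D2, D5}: bandwidth cost 180 + fixed 27 = 207.
Compare {D1, D3, D5}: bandwidth cost 181 + fixed 26 = 207.
Compare {D1, D4, D5}: bandwidth cost 181 + fixed 26 = 207.
All other subsets cost ≥ 207. Minimum total cost: 201.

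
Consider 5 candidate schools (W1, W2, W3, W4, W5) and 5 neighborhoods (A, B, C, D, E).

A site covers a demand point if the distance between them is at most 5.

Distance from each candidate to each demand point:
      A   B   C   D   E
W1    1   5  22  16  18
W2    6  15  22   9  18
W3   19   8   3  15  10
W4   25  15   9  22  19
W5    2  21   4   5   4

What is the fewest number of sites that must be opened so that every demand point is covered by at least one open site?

2

Coverage sets (demand points within 5 of each site):
  W1: {A, B}
  W2: {}
  W3: {C}
  W4: {}
  W5: {A, C, D, E}
No single site covers all 5 demand points.
But {W1, W5} covers everything, so the minimum is 2.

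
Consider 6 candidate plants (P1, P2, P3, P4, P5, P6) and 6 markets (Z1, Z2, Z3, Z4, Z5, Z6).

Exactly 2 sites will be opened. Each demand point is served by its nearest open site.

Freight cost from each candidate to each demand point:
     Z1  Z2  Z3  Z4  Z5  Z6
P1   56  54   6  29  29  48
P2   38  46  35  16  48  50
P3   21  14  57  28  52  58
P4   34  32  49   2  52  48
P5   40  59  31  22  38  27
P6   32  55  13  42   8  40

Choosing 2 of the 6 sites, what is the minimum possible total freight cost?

Open {P3, P6}.
  Z1→P3 21, Z2→P3 14, Z3→P6 13, Z4→P3 28, Z5→P6 8, Z6→P6 40  ⇒ total 124.
Compare {P4, P6}: total 127.
Compare {P1, P3}: total 146.
No size-2 selection does better; minimum is 124.

124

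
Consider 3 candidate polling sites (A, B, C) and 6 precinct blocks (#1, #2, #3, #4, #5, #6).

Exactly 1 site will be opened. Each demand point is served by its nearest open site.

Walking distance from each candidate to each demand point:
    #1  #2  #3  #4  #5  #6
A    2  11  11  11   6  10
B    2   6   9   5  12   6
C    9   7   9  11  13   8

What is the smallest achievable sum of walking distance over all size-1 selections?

Open {B}.
  #1→B 2, #2→B 6, #3→B 9, #4→B 5, #5→B 12, #6→B 6  ⇒ total 40.
Compare {A}: total 51.
Compare {C}: total 57.

40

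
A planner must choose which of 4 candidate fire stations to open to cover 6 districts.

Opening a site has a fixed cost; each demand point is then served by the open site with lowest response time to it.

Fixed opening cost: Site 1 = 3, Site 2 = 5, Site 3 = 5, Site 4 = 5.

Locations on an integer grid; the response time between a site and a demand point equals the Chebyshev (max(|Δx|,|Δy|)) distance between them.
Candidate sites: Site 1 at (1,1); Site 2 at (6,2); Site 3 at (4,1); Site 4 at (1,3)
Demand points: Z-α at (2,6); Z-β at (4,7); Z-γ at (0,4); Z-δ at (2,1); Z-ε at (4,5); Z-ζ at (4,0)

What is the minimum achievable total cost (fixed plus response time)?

21

Open {Site 4}: assign each demand point to its cheapest open site.
  Z-α→Site 4 3, Z-β→Site 4 4, Z-γ→Site 4 1, Z-δ→Site 4 2, Z-ε→Site 4 3, Z-ζ→Site 4 3
  response time 16, fixed 5 → total 21.
Compare {Site 1, Site 4}: response time 15 + fixed 8 = 23.
Compare {Site 3, Site 4}: response time 14 + fixed 10 = 24.
Compare {Site 1}: response time 22 + fixed 3 = 25.
All other subsets cost ≥ 23. Minimum total cost: 21.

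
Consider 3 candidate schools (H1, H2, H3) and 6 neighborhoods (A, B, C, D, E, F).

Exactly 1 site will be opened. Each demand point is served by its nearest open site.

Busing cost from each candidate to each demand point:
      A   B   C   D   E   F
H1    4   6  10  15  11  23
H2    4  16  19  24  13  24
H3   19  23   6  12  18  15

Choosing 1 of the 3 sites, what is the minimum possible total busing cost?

Open {H1}.
  A→H1 4, B→H1 6, C→H1 10, D→H1 15, E→H1 11, F→H1 23  ⇒ total 69.
Compare {H3}: total 93.
Compare {H2}: total 100.

69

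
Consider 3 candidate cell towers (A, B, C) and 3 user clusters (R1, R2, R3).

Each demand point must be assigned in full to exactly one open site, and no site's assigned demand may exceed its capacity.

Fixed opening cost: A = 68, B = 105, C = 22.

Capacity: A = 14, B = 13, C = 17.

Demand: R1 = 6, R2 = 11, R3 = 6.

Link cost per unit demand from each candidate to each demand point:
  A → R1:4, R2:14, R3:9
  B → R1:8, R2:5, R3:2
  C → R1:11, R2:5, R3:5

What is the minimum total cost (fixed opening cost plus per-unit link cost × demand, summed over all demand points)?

Open {A, C}; cheapest assignment that respects the capacities:
  A (cap 14, load 6): R1 — cost 6×4 = 24
  C (cap 17, load 17): R2, R3 — cost 11×5 + 6×5 = 85
  Shipping 109, fixed 90 → total 199.
  Any other capacity-feasible assignment to {A, C} ships for at least 109.
Compare {B, C}: its best feasible assignment gives total 242.
Compare {A, B, C}: its best feasible assignment gives total 286.
Every other set of open sites that can feasibly serve all demand totals ≥ 242 even under its best assignment. Minimum: 199.

199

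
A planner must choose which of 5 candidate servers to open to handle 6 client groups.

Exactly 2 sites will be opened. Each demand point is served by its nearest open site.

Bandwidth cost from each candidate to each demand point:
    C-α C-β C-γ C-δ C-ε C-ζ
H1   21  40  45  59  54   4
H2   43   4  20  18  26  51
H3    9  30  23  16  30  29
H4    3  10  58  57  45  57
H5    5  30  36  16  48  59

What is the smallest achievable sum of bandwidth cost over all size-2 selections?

Open {H1, H2}.
  C-α→H1 21, C-β→H2 4, C-γ→H2 20, C-δ→H2 18, C-ε→H2 26, C-ζ→H1 4  ⇒ total 93.
Compare {H2, H3}: total 104.
Compare {H3, H4}: total 111.
No size-2 selection does better; minimum is 93.

93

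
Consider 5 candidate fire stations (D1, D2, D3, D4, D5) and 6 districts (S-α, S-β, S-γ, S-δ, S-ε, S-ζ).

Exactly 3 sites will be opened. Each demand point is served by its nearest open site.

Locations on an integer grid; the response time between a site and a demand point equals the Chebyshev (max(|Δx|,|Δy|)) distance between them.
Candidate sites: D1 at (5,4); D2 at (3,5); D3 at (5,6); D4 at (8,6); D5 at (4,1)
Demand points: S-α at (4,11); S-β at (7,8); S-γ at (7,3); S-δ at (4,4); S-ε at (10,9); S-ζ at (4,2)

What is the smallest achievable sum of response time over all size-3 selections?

14

Open {D1, D4, D5}.
  S-α→D4 5, S-β→D4 2, S-γ→D1 2, S-δ→D1 1, S-ε→D4 3, S-ζ→D5 1  ⇒ total 14.
Compare {D1, D2, D4}: total 15.
Compare {D1, D3, D4}: total 15.
No size-3 selection does better; minimum is 14.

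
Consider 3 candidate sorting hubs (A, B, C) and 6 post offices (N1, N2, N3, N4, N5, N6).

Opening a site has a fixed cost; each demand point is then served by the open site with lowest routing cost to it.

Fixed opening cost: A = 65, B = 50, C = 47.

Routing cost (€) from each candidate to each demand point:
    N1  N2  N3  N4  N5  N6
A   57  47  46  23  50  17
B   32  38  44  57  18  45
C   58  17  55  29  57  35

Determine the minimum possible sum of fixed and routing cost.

272

Open {B, C}: assign each demand point to its cheapest open site.
  N1→B 32, N2→C 17, N3→B 44, N4→C 29, N5→B 18, N6→C 35
  routing cost 175, fixed 97 → total 272.
Compare {B}: routing cost 234 + fixed 50 = 284.
Compare {A, B}: routing cost 172 + fixed 115 = 287.
Compare {C}: routing cost 251 + fixed 47 = 298.
All other subsets cost ≥ 284. Minimum total cost: 272.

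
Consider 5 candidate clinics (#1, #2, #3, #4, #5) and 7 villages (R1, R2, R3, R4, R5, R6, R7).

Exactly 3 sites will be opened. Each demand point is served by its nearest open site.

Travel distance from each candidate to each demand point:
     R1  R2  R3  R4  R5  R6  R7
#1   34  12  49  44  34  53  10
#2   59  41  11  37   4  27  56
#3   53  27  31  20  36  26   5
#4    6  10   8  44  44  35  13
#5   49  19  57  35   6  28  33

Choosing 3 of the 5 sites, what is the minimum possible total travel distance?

Open {#2, #3, #4}.
  R1→#4 6, R2→#4 10, R3→#4 8, R4→#3 20, R5→#2 4, R6→#3 26, R7→#3 5  ⇒ total 79.
Compare {#3, #4, #5}: total 81.
Compare {#1, #2, #4}: total 102.
No size-3 selection does better; minimum is 79.

79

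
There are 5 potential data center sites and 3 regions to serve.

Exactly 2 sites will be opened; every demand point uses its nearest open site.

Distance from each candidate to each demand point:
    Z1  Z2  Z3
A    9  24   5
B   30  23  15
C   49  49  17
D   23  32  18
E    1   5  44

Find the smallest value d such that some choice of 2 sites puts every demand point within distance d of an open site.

Open {A, E}.
  Farthest demand point is Z2 at distance 5 (to E); all others are ≤ 5.
With {B, E} the worst case is 15.
With {C, E} the worst case is 17.
No size-2 selection achieves below 5.

5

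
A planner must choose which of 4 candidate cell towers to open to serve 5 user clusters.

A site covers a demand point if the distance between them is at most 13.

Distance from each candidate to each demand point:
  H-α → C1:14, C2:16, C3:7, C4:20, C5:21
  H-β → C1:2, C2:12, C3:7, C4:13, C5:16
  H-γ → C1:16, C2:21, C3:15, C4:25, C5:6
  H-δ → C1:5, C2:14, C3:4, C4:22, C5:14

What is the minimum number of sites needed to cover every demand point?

Coverage sets (demand points within 13 of each site):
  H-α: {C3}
  H-β: {C1, C2, C3, C4}
  H-γ: {C5}
  H-δ: {C1, C3}
No single site covers all 5 demand points.
But {H-β, H-γ} covers everything, so the minimum is 2.

2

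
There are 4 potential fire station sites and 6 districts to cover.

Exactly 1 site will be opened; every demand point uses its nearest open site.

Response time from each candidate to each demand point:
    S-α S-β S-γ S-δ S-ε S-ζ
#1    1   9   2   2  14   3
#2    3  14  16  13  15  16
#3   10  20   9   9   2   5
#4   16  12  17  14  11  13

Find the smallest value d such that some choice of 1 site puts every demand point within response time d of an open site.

Open {#1}.
  Farthest demand point is S-ε at response time 14 (to #1); all others are ≤ 14.
With {#2} the worst case is 16.
With {#4} the worst case is 17.
No size-1 selection achieves below 14.

14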